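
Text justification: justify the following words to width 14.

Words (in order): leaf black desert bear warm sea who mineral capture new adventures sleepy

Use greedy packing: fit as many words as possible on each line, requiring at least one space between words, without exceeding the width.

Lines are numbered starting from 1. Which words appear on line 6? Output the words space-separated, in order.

Line 1: ['leaf', 'black'] (min_width=10, slack=4)
Line 2: ['desert', 'bear'] (min_width=11, slack=3)
Line 3: ['warm', 'sea', 'who'] (min_width=12, slack=2)
Line 4: ['mineral'] (min_width=7, slack=7)
Line 5: ['capture', 'new'] (min_width=11, slack=3)
Line 6: ['adventures'] (min_width=10, slack=4)
Line 7: ['sleepy'] (min_width=6, slack=8)

Answer: adventures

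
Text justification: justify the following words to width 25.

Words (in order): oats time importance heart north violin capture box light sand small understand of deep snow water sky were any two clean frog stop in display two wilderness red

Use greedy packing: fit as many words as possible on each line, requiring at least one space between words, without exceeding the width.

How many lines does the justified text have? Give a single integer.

Line 1: ['oats', 'time', 'importance'] (min_width=20, slack=5)
Line 2: ['heart', 'north', 'violin'] (min_width=18, slack=7)
Line 3: ['capture', 'box', 'light', 'sand'] (min_width=22, slack=3)
Line 4: ['small', 'understand', 'of', 'deep'] (min_width=24, slack=1)
Line 5: ['snow', 'water', 'sky', 'were', 'any'] (min_width=23, slack=2)
Line 6: ['two', 'clean', 'frog', 'stop', 'in'] (min_width=22, slack=3)
Line 7: ['display', 'two', 'wilderness'] (min_width=22, slack=3)
Line 8: ['red'] (min_width=3, slack=22)
Total lines: 8

Answer: 8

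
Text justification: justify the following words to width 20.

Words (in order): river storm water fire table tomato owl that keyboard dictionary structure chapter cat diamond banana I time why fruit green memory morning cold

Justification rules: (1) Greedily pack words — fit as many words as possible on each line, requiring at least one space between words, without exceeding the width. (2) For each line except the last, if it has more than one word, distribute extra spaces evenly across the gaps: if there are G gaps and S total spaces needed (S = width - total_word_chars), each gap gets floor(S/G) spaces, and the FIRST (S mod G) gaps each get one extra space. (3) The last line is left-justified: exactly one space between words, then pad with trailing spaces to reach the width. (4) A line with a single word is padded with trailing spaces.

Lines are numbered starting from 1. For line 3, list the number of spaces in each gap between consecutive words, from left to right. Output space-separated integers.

Line 1: ['river', 'storm', 'water'] (min_width=17, slack=3)
Line 2: ['fire', 'table', 'tomato'] (min_width=17, slack=3)
Line 3: ['owl', 'that', 'keyboard'] (min_width=17, slack=3)
Line 4: ['dictionary', 'structure'] (min_width=20, slack=0)
Line 5: ['chapter', 'cat', 'diamond'] (min_width=19, slack=1)
Line 6: ['banana', 'I', 'time', 'why'] (min_width=17, slack=3)
Line 7: ['fruit', 'green', 'memory'] (min_width=18, slack=2)
Line 8: ['morning', 'cold'] (min_width=12, slack=8)

Answer: 3 2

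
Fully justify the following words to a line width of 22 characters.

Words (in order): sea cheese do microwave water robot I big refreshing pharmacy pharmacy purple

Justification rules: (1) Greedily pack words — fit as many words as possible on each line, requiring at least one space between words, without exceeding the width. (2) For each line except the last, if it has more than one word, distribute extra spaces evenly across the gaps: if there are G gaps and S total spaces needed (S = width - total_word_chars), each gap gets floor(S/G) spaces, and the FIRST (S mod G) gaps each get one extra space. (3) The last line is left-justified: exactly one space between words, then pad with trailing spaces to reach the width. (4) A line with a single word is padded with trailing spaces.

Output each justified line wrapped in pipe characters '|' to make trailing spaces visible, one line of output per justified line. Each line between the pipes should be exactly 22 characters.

Line 1: ['sea', 'cheese', 'do'] (min_width=13, slack=9)
Line 2: ['microwave', 'water', 'robot'] (min_width=21, slack=1)
Line 3: ['I', 'big', 'refreshing'] (min_width=16, slack=6)
Line 4: ['pharmacy', 'pharmacy'] (min_width=17, slack=5)
Line 5: ['purple'] (min_width=6, slack=16)

Answer: |sea      cheese     do|
|microwave  water robot|
|I    big    refreshing|
|pharmacy      pharmacy|
|purple                |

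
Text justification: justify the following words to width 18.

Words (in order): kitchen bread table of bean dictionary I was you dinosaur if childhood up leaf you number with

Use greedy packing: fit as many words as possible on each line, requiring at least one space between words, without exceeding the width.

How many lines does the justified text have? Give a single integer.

Answer: 6

Derivation:
Line 1: ['kitchen', 'bread'] (min_width=13, slack=5)
Line 2: ['table', 'of', 'bean'] (min_width=13, slack=5)
Line 3: ['dictionary', 'I', 'was'] (min_width=16, slack=2)
Line 4: ['you', 'dinosaur', 'if'] (min_width=15, slack=3)
Line 5: ['childhood', 'up', 'leaf'] (min_width=17, slack=1)
Line 6: ['you', 'number', 'with'] (min_width=15, slack=3)
Total lines: 6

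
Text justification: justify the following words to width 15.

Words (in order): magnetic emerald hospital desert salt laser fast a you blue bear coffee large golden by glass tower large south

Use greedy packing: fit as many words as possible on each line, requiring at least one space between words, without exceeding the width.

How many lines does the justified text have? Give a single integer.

Answer: 9

Derivation:
Line 1: ['magnetic'] (min_width=8, slack=7)
Line 2: ['emerald'] (min_width=7, slack=8)
Line 3: ['hospital', 'desert'] (min_width=15, slack=0)
Line 4: ['salt', 'laser', 'fast'] (min_width=15, slack=0)
Line 5: ['a', 'you', 'blue', 'bear'] (min_width=15, slack=0)
Line 6: ['coffee', 'large'] (min_width=12, slack=3)
Line 7: ['golden', 'by', 'glass'] (min_width=15, slack=0)
Line 8: ['tower', 'large'] (min_width=11, slack=4)
Line 9: ['south'] (min_width=5, slack=10)
Total lines: 9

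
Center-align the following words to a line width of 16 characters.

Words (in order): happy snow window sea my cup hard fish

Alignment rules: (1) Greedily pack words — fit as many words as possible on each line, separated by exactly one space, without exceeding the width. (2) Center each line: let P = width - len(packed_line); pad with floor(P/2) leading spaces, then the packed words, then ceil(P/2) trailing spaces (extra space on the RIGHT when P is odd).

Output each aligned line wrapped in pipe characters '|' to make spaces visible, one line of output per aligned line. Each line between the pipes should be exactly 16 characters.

Answer: |   happy snow   |
| window sea my  |
| cup hard fish  |

Derivation:
Line 1: ['happy', 'snow'] (min_width=10, slack=6)
Line 2: ['window', 'sea', 'my'] (min_width=13, slack=3)
Line 3: ['cup', 'hard', 'fish'] (min_width=13, slack=3)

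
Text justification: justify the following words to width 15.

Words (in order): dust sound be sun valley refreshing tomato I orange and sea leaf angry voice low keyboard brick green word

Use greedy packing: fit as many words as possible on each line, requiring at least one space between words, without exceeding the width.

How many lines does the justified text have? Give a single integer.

Line 1: ['dust', 'sound', 'be'] (min_width=13, slack=2)
Line 2: ['sun', 'valley'] (min_width=10, slack=5)
Line 3: ['refreshing'] (min_width=10, slack=5)
Line 4: ['tomato', 'I', 'orange'] (min_width=15, slack=0)
Line 5: ['and', 'sea', 'leaf'] (min_width=12, slack=3)
Line 6: ['angry', 'voice', 'low'] (min_width=15, slack=0)
Line 7: ['keyboard', 'brick'] (min_width=14, slack=1)
Line 8: ['green', 'word'] (min_width=10, slack=5)
Total lines: 8

Answer: 8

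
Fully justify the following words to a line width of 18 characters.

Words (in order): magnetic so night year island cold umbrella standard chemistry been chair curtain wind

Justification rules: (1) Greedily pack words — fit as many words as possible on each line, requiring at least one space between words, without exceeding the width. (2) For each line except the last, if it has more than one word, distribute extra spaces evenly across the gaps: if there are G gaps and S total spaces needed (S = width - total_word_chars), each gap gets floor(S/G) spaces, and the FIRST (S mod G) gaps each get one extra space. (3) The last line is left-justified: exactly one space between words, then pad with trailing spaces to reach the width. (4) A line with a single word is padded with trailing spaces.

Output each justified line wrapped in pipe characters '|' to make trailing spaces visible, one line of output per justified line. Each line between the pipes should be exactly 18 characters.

Answer: |magnetic  so night|
|year  island  cold|
|umbrella  standard|
|chemistry     been|
|chair curtain wind|

Derivation:
Line 1: ['magnetic', 'so', 'night'] (min_width=17, slack=1)
Line 2: ['year', 'island', 'cold'] (min_width=16, slack=2)
Line 3: ['umbrella', 'standard'] (min_width=17, slack=1)
Line 4: ['chemistry', 'been'] (min_width=14, slack=4)
Line 5: ['chair', 'curtain', 'wind'] (min_width=18, slack=0)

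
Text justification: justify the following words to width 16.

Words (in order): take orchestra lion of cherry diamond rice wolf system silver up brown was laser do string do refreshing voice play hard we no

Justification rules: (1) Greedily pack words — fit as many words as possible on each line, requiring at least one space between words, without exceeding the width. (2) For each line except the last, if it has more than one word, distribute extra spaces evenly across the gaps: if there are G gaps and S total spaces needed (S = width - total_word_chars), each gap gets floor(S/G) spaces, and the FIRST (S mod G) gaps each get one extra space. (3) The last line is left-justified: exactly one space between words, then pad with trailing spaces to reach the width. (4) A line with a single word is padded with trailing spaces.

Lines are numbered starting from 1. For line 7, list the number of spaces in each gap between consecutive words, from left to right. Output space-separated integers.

Answer: 8

Derivation:
Line 1: ['take', 'orchestra'] (min_width=14, slack=2)
Line 2: ['lion', 'of', 'cherry'] (min_width=14, slack=2)
Line 3: ['diamond', 'rice'] (min_width=12, slack=4)
Line 4: ['wolf', 'system'] (min_width=11, slack=5)
Line 5: ['silver', 'up', 'brown'] (min_width=15, slack=1)
Line 6: ['was', 'laser', 'do'] (min_width=12, slack=4)
Line 7: ['string', 'do'] (min_width=9, slack=7)
Line 8: ['refreshing', 'voice'] (min_width=16, slack=0)
Line 9: ['play', 'hard', 'we', 'no'] (min_width=15, slack=1)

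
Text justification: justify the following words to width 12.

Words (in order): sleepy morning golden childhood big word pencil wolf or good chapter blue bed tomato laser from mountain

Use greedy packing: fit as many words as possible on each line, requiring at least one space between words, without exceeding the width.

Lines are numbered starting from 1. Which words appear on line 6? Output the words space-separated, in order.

Line 1: ['sleepy'] (min_width=6, slack=6)
Line 2: ['morning'] (min_width=7, slack=5)
Line 3: ['golden'] (min_width=6, slack=6)
Line 4: ['childhood'] (min_width=9, slack=3)
Line 5: ['big', 'word'] (min_width=8, slack=4)
Line 6: ['pencil', 'wolf'] (min_width=11, slack=1)
Line 7: ['or', 'good'] (min_width=7, slack=5)
Line 8: ['chapter', 'blue'] (min_width=12, slack=0)
Line 9: ['bed', 'tomato'] (min_width=10, slack=2)
Line 10: ['laser', 'from'] (min_width=10, slack=2)
Line 11: ['mountain'] (min_width=8, slack=4)

Answer: pencil wolf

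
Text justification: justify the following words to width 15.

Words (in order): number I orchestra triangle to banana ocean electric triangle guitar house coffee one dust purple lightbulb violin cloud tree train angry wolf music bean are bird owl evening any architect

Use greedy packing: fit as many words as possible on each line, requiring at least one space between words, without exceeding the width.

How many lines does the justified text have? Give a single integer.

Answer: 16

Derivation:
Line 1: ['number', 'I'] (min_width=8, slack=7)
Line 2: ['orchestra'] (min_width=9, slack=6)
Line 3: ['triangle', 'to'] (min_width=11, slack=4)
Line 4: ['banana', 'ocean'] (min_width=12, slack=3)
Line 5: ['electric'] (min_width=8, slack=7)
Line 6: ['triangle', 'guitar'] (min_width=15, slack=0)
Line 7: ['house', 'coffee'] (min_width=12, slack=3)
Line 8: ['one', 'dust', 'purple'] (min_width=15, slack=0)
Line 9: ['lightbulb'] (min_width=9, slack=6)
Line 10: ['violin', 'cloud'] (min_width=12, slack=3)
Line 11: ['tree', 'train'] (min_width=10, slack=5)
Line 12: ['angry', 'wolf'] (min_width=10, slack=5)
Line 13: ['music', 'bean', 'are'] (min_width=14, slack=1)
Line 14: ['bird', 'owl'] (min_width=8, slack=7)
Line 15: ['evening', 'any'] (min_width=11, slack=4)
Line 16: ['architect'] (min_width=9, slack=6)
Total lines: 16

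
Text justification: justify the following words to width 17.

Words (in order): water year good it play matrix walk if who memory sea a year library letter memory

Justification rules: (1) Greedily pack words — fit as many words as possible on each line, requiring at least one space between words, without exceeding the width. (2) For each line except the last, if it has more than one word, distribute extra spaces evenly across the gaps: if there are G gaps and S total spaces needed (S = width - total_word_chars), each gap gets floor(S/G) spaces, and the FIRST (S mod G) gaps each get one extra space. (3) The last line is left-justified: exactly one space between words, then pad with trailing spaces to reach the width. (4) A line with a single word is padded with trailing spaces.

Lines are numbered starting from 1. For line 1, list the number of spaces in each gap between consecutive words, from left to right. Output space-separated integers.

Answer: 2 2

Derivation:
Line 1: ['water', 'year', 'good'] (min_width=15, slack=2)
Line 2: ['it', 'play', 'matrix'] (min_width=14, slack=3)
Line 3: ['walk', 'if', 'who'] (min_width=11, slack=6)
Line 4: ['memory', 'sea', 'a', 'year'] (min_width=17, slack=0)
Line 5: ['library', 'letter'] (min_width=14, slack=3)
Line 6: ['memory'] (min_width=6, slack=11)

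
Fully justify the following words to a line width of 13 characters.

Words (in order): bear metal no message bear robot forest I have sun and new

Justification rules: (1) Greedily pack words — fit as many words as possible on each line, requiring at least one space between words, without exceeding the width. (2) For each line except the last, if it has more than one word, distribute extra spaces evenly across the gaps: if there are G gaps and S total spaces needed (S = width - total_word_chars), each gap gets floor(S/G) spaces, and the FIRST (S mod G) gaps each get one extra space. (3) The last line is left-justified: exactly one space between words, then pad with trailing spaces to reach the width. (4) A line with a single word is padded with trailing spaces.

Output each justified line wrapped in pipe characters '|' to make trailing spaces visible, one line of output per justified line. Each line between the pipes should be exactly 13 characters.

Line 1: ['bear', 'metal', 'no'] (min_width=13, slack=0)
Line 2: ['message', 'bear'] (min_width=12, slack=1)
Line 3: ['robot', 'forest'] (min_width=12, slack=1)
Line 4: ['I', 'have', 'sun'] (min_width=10, slack=3)
Line 5: ['and', 'new'] (min_width=7, slack=6)

Answer: |bear metal no|
|message  bear|
|robot  forest|
|I   have  sun|
|and new      |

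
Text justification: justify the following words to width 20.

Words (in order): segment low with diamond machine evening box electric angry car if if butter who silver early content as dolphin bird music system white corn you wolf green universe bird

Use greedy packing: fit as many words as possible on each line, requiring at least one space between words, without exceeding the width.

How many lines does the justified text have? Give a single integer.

Line 1: ['segment', 'low', 'with'] (min_width=16, slack=4)
Line 2: ['diamond', 'machine'] (min_width=15, slack=5)
Line 3: ['evening', 'box', 'electric'] (min_width=20, slack=0)
Line 4: ['angry', 'car', 'if', 'if'] (min_width=15, slack=5)
Line 5: ['butter', 'who', 'silver'] (min_width=17, slack=3)
Line 6: ['early', 'content', 'as'] (min_width=16, slack=4)
Line 7: ['dolphin', 'bird', 'music'] (min_width=18, slack=2)
Line 8: ['system', 'white', 'corn'] (min_width=17, slack=3)
Line 9: ['you', 'wolf', 'green'] (min_width=14, slack=6)
Line 10: ['universe', 'bird'] (min_width=13, slack=7)
Total lines: 10

Answer: 10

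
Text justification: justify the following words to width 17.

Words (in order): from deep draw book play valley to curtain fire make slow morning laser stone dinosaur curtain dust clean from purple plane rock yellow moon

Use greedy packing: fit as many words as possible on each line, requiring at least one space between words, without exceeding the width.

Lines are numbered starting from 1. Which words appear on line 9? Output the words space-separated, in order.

Line 1: ['from', 'deep', 'draw'] (min_width=14, slack=3)
Line 2: ['book', 'play', 'valley'] (min_width=16, slack=1)
Line 3: ['to', 'curtain', 'fire'] (min_width=15, slack=2)
Line 4: ['make', 'slow', 'morning'] (min_width=17, slack=0)
Line 5: ['laser', 'stone'] (min_width=11, slack=6)
Line 6: ['dinosaur', 'curtain'] (min_width=16, slack=1)
Line 7: ['dust', 'clean', 'from'] (min_width=15, slack=2)
Line 8: ['purple', 'plane', 'rock'] (min_width=17, slack=0)
Line 9: ['yellow', 'moon'] (min_width=11, slack=6)

Answer: yellow moon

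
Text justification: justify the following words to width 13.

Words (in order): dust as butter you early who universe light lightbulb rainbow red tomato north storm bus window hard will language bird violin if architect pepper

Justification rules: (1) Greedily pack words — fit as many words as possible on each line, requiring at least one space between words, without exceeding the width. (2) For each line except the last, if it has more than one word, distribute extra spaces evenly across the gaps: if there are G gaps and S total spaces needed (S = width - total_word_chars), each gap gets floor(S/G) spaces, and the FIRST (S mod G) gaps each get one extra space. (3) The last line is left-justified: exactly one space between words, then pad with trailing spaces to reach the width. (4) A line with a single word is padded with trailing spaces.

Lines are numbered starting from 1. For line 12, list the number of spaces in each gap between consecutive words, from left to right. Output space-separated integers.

Line 1: ['dust', 'as'] (min_width=7, slack=6)
Line 2: ['butter', 'you'] (min_width=10, slack=3)
Line 3: ['early', 'who'] (min_width=9, slack=4)
Line 4: ['universe'] (min_width=8, slack=5)
Line 5: ['light'] (min_width=5, slack=8)
Line 6: ['lightbulb'] (min_width=9, slack=4)
Line 7: ['rainbow', 'red'] (min_width=11, slack=2)
Line 8: ['tomato', 'north'] (min_width=12, slack=1)
Line 9: ['storm', 'bus'] (min_width=9, slack=4)
Line 10: ['window', 'hard'] (min_width=11, slack=2)
Line 11: ['will', 'language'] (min_width=13, slack=0)
Line 12: ['bird', 'violin'] (min_width=11, slack=2)
Line 13: ['if', 'architect'] (min_width=12, slack=1)
Line 14: ['pepper'] (min_width=6, slack=7)

Answer: 3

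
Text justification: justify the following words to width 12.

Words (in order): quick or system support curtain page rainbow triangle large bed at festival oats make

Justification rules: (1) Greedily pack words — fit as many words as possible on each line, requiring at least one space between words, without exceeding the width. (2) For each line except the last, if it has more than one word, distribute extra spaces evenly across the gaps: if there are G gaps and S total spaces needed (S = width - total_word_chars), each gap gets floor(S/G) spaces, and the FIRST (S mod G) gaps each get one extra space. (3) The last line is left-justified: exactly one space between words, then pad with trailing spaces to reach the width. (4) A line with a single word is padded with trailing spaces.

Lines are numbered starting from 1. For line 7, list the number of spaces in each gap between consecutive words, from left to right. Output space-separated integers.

Answer: 1 1

Derivation:
Line 1: ['quick', 'or'] (min_width=8, slack=4)
Line 2: ['system'] (min_width=6, slack=6)
Line 3: ['support'] (min_width=7, slack=5)
Line 4: ['curtain', 'page'] (min_width=12, slack=0)
Line 5: ['rainbow'] (min_width=7, slack=5)
Line 6: ['triangle'] (min_width=8, slack=4)
Line 7: ['large', 'bed', 'at'] (min_width=12, slack=0)
Line 8: ['festival'] (min_width=8, slack=4)
Line 9: ['oats', 'make'] (min_width=9, slack=3)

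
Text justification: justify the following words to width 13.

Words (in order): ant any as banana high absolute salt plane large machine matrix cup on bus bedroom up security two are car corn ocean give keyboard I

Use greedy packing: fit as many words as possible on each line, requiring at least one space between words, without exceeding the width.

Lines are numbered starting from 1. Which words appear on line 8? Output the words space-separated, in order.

Answer: up security

Derivation:
Line 1: ['ant', 'any', 'as'] (min_width=10, slack=3)
Line 2: ['banana', 'high'] (min_width=11, slack=2)
Line 3: ['absolute', 'salt'] (min_width=13, slack=0)
Line 4: ['plane', 'large'] (min_width=11, slack=2)
Line 5: ['machine'] (min_width=7, slack=6)
Line 6: ['matrix', 'cup', 'on'] (min_width=13, slack=0)
Line 7: ['bus', 'bedroom'] (min_width=11, slack=2)
Line 8: ['up', 'security'] (min_width=11, slack=2)
Line 9: ['two', 'are', 'car'] (min_width=11, slack=2)
Line 10: ['corn', 'ocean'] (min_width=10, slack=3)
Line 11: ['give', 'keyboard'] (min_width=13, slack=0)
Line 12: ['I'] (min_width=1, slack=12)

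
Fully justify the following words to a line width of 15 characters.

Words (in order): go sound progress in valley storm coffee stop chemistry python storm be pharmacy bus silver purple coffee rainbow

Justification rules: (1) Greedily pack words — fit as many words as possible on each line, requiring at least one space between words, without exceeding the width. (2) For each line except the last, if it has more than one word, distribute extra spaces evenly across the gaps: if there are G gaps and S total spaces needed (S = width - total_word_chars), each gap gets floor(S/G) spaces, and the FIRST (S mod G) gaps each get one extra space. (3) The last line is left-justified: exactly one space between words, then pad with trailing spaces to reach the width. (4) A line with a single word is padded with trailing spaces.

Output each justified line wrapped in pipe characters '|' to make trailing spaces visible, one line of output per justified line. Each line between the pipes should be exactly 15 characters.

Line 1: ['go', 'sound'] (min_width=8, slack=7)
Line 2: ['progress', 'in'] (min_width=11, slack=4)
Line 3: ['valley', 'storm'] (min_width=12, slack=3)
Line 4: ['coffee', 'stop'] (min_width=11, slack=4)
Line 5: ['chemistry'] (min_width=9, slack=6)
Line 6: ['python', 'storm', 'be'] (min_width=15, slack=0)
Line 7: ['pharmacy', 'bus'] (min_width=12, slack=3)
Line 8: ['silver', 'purple'] (min_width=13, slack=2)
Line 9: ['coffee', 'rainbow'] (min_width=14, slack=1)

Answer: |go        sound|
|progress     in|
|valley    storm|
|coffee     stop|
|chemistry      |
|python storm be|
|pharmacy    bus|
|silver   purple|
|coffee rainbow |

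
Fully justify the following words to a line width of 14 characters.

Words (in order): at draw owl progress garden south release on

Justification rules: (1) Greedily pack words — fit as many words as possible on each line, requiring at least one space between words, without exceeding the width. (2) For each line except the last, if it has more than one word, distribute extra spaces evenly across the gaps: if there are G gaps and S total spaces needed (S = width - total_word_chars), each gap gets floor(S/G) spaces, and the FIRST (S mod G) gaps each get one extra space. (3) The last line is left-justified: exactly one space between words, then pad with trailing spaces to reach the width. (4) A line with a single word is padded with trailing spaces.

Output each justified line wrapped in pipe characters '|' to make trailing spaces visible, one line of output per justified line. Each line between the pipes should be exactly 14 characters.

Line 1: ['at', 'draw', 'owl'] (min_width=11, slack=3)
Line 2: ['progress'] (min_width=8, slack=6)
Line 3: ['garden', 'south'] (min_width=12, slack=2)
Line 4: ['release', 'on'] (min_width=10, slack=4)

Answer: |at   draw  owl|
|progress      |
|garden   south|
|release on    |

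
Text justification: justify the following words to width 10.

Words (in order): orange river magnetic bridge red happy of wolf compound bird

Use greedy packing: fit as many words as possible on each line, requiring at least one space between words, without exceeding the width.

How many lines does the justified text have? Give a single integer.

Answer: 8

Derivation:
Line 1: ['orange'] (min_width=6, slack=4)
Line 2: ['river'] (min_width=5, slack=5)
Line 3: ['magnetic'] (min_width=8, slack=2)
Line 4: ['bridge', 'red'] (min_width=10, slack=0)
Line 5: ['happy', 'of'] (min_width=8, slack=2)
Line 6: ['wolf'] (min_width=4, slack=6)
Line 7: ['compound'] (min_width=8, slack=2)
Line 8: ['bird'] (min_width=4, slack=6)
Total lines: 8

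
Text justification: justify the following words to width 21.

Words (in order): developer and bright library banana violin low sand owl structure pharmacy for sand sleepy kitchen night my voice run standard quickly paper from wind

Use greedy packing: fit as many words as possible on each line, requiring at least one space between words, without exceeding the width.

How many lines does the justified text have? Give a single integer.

Line 1: ['developer', 'and', 'bright'] (min_width=20, slack=1)
Line 2: ['library', 'banana', 'violin'] (min_width=21, slack=0)
Line 3: ['low', 'sand', 'owl'] (min_width=12, slack=9)
Line 4: ['structure', 'pharmacy'] (min_width=18, slack=3)
Line 5: ['for', 'sand', 'sleepy'] (min_width=15, slack=6)
Line 6: ['kitchen', 'night', 'my'] (min_width=16, slack=5)
Line 7: ['voice', 'run', 'standard'] (min_width=18, slack=3)
Line 8: ['quickly', 'paper', 'from'] (min_width=18, slack=3)
Line 9: ['wind'] (min_width=4, slack=17)
Total lines: 9

Answer: 9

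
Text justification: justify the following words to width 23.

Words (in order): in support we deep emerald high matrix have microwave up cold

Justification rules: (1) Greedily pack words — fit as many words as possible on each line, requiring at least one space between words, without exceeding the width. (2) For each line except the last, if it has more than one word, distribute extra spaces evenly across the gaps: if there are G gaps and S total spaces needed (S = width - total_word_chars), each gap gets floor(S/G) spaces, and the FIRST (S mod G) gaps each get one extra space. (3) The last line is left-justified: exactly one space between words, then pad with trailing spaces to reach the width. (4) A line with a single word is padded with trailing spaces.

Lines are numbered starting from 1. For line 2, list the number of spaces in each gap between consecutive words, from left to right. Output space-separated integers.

Line 1: ['in', 'support', 'we', 'deep'] (min_width=18, slack=5)
Line 2: ['emerald', 'high', 'matrix'] (min_width=19, slack=4)
Line 3: ['have', 'microwave', 'up', 'cold'] (min_width=22, slack=1)

Answer: 3 3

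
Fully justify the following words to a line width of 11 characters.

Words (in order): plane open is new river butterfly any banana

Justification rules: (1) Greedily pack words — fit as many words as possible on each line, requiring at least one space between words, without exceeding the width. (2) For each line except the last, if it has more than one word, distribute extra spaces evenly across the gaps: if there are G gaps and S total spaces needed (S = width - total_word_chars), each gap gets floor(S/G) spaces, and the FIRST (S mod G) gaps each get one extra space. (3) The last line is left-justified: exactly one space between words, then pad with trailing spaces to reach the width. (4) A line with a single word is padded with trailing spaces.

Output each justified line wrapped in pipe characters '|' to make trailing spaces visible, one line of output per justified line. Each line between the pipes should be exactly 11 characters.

Line 1: ['plane', 'open'] (min_width=10, slack=1)
Line 2: ['is', 'new'] (min_width=6, slack=5)
Line 3: ['river'] (min_width=5, slack=6)
Line 4: ['butterfly'] (min_width=9, slack=2)
Line 5: ['any', 'banana'] (min_width=10, slack=1)

Answer: |plane  open|
|is      new|
|river      |
|butterfly  |
|any banana |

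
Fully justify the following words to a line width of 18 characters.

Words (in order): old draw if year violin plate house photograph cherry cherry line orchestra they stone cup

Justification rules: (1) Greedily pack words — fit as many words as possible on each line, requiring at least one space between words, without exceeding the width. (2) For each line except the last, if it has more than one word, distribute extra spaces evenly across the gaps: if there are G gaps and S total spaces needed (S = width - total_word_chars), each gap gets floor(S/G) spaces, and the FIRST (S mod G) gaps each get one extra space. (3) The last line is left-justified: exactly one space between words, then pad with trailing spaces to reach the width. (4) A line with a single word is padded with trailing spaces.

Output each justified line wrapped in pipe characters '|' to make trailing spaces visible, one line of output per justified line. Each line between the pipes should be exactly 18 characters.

Line 1: ['old', 'draw', 'if', 'year'] (min_width=16, slack=2)
Line 2: ['violin', 'plate', 'house'] (min_width=18, slack=0)
Line 3: ['photograph', 'cherry'] (min_width=17, slack=1)
Line 4: ['cherry', 'line'] (min_width=11, slack=7)
Line 5: ['orchestra', 'they'] (min_width=14, slack=4)
Line 6: ['stone', 'cup'] (min_width=9, slack=9)

Answer: |old  draw  if year|
|violin plate house|
|photograph  cherry|
|cherry        line|
|orchestra     they|
|stone cup         |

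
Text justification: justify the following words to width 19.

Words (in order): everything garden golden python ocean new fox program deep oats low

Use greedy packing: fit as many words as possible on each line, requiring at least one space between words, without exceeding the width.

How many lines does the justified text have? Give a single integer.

Answer: 4

Derivation:
Line 1: ['everything', 'garden'] (min_width=17, slack=2)
Line 2: ['golden', 'python', 'ocean'] (min_width=19, slack=0)
Line 3: ['new', 'fox', 'program'] (min_width=15, slack=4)
Line 4: ['deep', 'oats', 'low'] (min_width=13, slack=6)
Total lines: 4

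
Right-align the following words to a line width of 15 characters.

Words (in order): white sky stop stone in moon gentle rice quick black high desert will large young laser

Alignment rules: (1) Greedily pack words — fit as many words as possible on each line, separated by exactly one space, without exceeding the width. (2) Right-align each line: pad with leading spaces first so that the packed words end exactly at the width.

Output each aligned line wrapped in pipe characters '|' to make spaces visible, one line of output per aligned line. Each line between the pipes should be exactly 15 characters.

Answer: | white sky stop|
|  stone in moon|
|    gentle rice|
|    quick black|
|    high desert|
|     will large|
|    young laser|

Derivation:
Line 1: ['white', 'sky', 'stop'] (min_width=14, slack=1)
Line 2: ['stone', 'in', 'moon'] (min_width=13, slack=2)
Line 3: ['gentle', 'rice'] (min_width=11, slack=4)
Line 4: ['quick', 'black'] (min_width=11, slack=4)
Line 5: ['high', 'desert'] (min_width=11, slack=4)
Line 6: ['will', 'large'] (min_width=10, slack=5)
Line 7: ['young', 'laser'] (min_width=11, slack=4)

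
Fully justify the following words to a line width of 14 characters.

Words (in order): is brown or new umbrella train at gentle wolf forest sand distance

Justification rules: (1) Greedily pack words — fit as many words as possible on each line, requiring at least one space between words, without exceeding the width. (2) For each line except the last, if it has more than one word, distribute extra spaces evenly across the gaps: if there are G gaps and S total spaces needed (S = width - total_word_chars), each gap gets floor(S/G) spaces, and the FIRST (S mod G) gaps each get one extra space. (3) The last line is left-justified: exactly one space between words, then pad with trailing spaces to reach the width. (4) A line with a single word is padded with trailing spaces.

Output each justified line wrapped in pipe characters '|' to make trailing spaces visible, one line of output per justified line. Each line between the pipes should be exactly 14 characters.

Answer: |is   brown  or|
|new   umbrella|
|train       at|
|gentle    wolf|
|forest    sand|
|distance      |

Derivation:
Line 1: ['is', 'brown', 'or'] (min_width=11, slack=3)
Line 2: ['new', 'umbrella'] (min_width=12, slack=2)
Line 3: ['train', 'at'] (min_width=8, slack=6)
Line 4: ['gentle', 'wolf'] (min_width=11, slack=3)
Line 5: ['forest', 'sand'] (min_width=11, slack=3)
Line 6: ['distance'] (min_width=8, slack=6)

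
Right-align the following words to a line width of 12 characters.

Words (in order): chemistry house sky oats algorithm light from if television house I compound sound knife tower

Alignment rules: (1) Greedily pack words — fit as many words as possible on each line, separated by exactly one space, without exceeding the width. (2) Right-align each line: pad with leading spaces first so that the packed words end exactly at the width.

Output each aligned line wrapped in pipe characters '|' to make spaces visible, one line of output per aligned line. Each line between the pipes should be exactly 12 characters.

Answer: |   chemistry|
|   house sky|
|        oats|
|   algorithm|
|  light from|
|          if|
|  television|
|     house I|
|    compound|
| sound knife|
|       tower|

Derivation:
Line 1: ['chemistry'] (min_width=9, slack=3)
Line 2: ['house', 'sky'] (min_width=9, slack=3)
Line 3: ['oats'] (min_width=4, slack=8)
Line 4: ['algorithm'] (min_width=9, slack=3)
Line 5: ['light', 'from'] (min_width=10, slack=2)
Line 6: ['if'] (min_width=2, slack=10)
Line 7: ['television'] (min_width=10, slack=2)
Line 8: ['house', 'I'] (min_width=7, slack=5)
Line 9: ['compound'] (min_width=8, slack=4)
Line 10: ['sound', 'knife'] (min_width=11, slack=1)
Line 11: ['tower'] (min_width=5, slack=7)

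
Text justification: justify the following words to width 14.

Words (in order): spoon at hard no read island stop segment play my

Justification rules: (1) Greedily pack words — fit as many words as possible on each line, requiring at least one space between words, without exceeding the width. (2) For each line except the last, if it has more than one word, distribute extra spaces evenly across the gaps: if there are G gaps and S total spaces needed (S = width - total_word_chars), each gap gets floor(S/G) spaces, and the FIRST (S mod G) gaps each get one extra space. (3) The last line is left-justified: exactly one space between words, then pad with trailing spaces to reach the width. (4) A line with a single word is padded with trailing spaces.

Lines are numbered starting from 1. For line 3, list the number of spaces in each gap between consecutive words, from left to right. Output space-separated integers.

Line 1: ['spoon', 'at', 'hard'] (min_width=13, slack=1)
Line 2: ['no', 'read', 'island'] (min_width=14, slack=0)
Line 3: ['stop', 'segment'] (min_width=12, slack=2)
Line 4: ['play', 'my'] (min_width=7, slack=7)

Answer: 3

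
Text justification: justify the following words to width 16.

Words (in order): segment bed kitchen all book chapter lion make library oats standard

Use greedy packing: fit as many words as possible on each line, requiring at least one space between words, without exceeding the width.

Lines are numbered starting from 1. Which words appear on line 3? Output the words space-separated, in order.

Line 1: ['segment', 'bed'] (min_width=11, slack=5)
Line 2: ['kitchen', 'all', 'book'] (min_width=16, slack=0)
Line 3: ['chapter', 'lion'] (min_width=12, slack=4)
Line 4: ['make', 'library'] (min_width=12, slack=4)
Line 5: ['oats', 'standard'] (min_width=13, slack=3)

Answer: chapter lion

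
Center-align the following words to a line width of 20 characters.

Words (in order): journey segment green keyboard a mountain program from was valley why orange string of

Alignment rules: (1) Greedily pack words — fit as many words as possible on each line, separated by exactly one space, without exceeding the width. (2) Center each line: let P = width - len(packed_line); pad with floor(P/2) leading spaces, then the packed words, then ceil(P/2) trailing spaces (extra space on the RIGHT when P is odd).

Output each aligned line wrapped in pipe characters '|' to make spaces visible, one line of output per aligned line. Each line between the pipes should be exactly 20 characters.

Answer: |  journey segment   |
|  green keyboard a  |
|  mountain program  |
|from was valley why |
|  orange string of  |

Derivation:
Line 1: ['journey', 'segment'] (min_width=15, slack=5)
Line 2: ['green', 'keyboard', 'a'] (min_width=16, slack=4)
Line 3: ['mountain', 'program'] (min_width=16, slack=4)
Line 4: ['from', 'was', 'valley', 'why'] (min_width=19, slack=1)
Line 5: ['orange', 'string', 'of'] (min_width=16, slack=4)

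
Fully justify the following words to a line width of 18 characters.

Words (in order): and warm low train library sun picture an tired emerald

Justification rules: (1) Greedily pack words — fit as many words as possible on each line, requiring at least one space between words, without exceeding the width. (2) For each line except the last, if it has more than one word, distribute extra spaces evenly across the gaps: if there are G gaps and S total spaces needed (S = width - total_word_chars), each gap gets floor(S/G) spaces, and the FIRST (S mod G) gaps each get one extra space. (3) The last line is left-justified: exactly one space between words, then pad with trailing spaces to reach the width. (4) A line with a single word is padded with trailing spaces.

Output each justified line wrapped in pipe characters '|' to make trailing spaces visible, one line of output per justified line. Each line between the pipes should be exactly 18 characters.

Line 1: ['and', 'warm', 'low', 'train'] (min_width=18, slack=0)
Line 2: ['library', 'sun'] (min_width=11, slack=7)
Line 3: ['picture', 'an', 'tired'] (min_width=16, slack=2)
Line 4: ['emerald'] (min_width=7, slack=11)

Answer: |and warm low train|
|library        sun|
|picture  an  tired|
|emerald           |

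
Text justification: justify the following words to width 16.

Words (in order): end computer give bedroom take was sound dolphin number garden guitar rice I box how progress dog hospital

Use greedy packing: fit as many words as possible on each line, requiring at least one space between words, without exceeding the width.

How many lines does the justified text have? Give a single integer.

Answer: 8

Derivation:
Line 1: ['end', 'computer'] (min_width=12, slack=4)
Line 2: ['give', 'bedroom'] (min_width=12, slack=4)
Line 3: ['take', 'was', 'sound'] (min_width=14, slack=2)
Line 4: ['dolphin', 'number'] (min_width=14, slack=2)
Line 5: ['garden', 'guitar'] (min_width=13, slack=3)
Line 6: ['rice', 'I', 'box', 'how'] (min_width=14, slack=2)
Line 7: ['progress', 'dog'] (min_width=12, slack=4)
Line 8: ['hospital'] (min_width=8, slack=8)
Total lines: 8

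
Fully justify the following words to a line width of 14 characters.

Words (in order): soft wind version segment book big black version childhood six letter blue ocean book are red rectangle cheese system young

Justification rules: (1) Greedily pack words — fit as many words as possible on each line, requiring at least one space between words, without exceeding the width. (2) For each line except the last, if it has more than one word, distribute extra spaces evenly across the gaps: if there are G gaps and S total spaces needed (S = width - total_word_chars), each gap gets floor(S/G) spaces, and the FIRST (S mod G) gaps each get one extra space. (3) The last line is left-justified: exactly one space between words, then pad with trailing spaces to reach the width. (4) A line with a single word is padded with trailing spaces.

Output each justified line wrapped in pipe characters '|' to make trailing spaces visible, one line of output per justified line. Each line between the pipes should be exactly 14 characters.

Answer: |soft      wind|
|version       |
|segment   book|
|big      black|
|version       |
|childhood  six|
|letter    blue|
|ocean book are|
|red  rectangle|
|cheese  system|
|young         |

Derivation:
Line 1: ['soft', 'wind'] (min_width=9, slack=5)
Line 2: ['version'] (min_width=7, slack=7)
Line 3: ['segment', 'book'] (min_width=12, slack=2)
Line 4: ['big', 'black'] (min_width=9, slack=5)
Line 5: ['version'] (min_width=7, slack=7)
Line 6: ['childhood', 'six'] (min_width=13, slack=1)
Line 7: ['letter', 'blue'] (min_width=11, slack=3)
Line 8: ['ocean', 'book', 'are'] (min_width=14, slack=0)
Line 9: ['red', 'rectangle'] (min_width=13, slack=1)
Line 10: ['cheese', 'system'] (min_width=13, slack=1)
Line 11: ['young'] (min_width=5, slack=9)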